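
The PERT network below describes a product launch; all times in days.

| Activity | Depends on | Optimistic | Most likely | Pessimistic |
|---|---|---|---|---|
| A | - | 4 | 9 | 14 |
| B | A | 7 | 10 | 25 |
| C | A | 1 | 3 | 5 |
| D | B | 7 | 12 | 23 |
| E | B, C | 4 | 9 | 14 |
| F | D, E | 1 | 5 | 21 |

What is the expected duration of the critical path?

41 days

te_A = (4 + 4·9 + 14)/6 = 54/6 = 9
te_B = (7 + 4·10 + 25)/6 = 72/6 = 12
te_C = (1 + 4·3 + 5)/6 = 18/6 = 3
te_D = (7 + 4·12 + 23)/6 = 78/6 = 13
te_E = (4 + 4·9 + 14)/6 = 54/6 = 9
te_F = (1 + 4·5 + 21)/6 = 42/6 = 7

Forward pass:
ES_A = 0; EF_A = 9
ES_B = 9; EF_B = 9+12 = 21
ES_C = 9; EF_C = 9+3 = 12
ES_D = 21; EF_D = 21+13 = 34
ES_E = max(EF_B=21, EF_C=12) = 21; EF_E = 21+9 = 30
ES_F = max(EF_D=34, EF_E=30) = 34; EF_F = 34+7 = 41
Expected project duration μ = 41 days. Critical path: A → B → D → F.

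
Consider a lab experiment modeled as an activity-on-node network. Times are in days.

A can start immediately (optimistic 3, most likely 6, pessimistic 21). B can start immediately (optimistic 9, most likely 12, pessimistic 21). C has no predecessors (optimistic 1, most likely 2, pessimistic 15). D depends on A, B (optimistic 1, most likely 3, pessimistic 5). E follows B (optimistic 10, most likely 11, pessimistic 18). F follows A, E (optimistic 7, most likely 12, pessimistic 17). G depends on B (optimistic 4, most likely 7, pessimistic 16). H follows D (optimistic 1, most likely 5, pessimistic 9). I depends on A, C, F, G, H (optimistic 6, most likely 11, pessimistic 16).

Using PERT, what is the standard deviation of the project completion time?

3.37 days

te_A = (3 + 4·6 + 21)/6 = 48/6 = 8; σ²_A = ((21−3)/6)² = 9.000
te_B = (9 + 4·12 + 21)/6 = 78/6 = 13; σ²_B = ((21−9)/6)² = 4.000
te_C = (1 + 4·2 + 15)/6 = 24/6 = 4; σ²_C = ((15−1)/6)² = 5.444
te_D = (1 + 4·3 + 5)/6 = 18/6 = 3; σ²_D = ((5−1)/6)² = 0.444
te_E = (10 + 4·11 + 18)/6 = 72/6 = 12; σ²_E = ((18−10)/6)² = 1.778
te_F = (7 + 4·12 + 17)/6 = 72/6 = 12; σ²_F = ((17−7)/6)² = 2.778
te_G = (4 + 4·7 + 16)/6 = 48/6 = 8; σ²_G = ((16−4)/6)² = 4.000
te_H = (1 + 4·5 + 9)/6 = 30/6 = 5; σ²_H = ((9−1)/6)² = 1.778
te_I = (6 + 4·11 + 16)/6 = 66/6 = 11; σ²_I = ((16−6)/6)² = 2.778

Forward pass:
ES_A = 0; EF_A = 8
ES_B = 0; EF_B = 13
ES_C = 0; EF_C = 4
ES_D = max(EF_A=8, EF_B=13) = 13; EF_D = 13+3 = 16
ES_E = 13; EF_E = 13+12 = 25
ES_F = max(EF_A=8, EF_E=25) = 25; EF_F = 25+12 = 37
ES_G = 13; EF_G = 13+8 = 21
ES_H = 16; EF_H = 16+5 = 21
ES_I = max(EF_A=8, EF_C=4, EF_F=37, EF_G=21, EF_H=21) = 37; EF_I = 37+11 = 48
Expected project duration μ = 48 days. Critical path: B → E → F → I.

Variance along critical path = 4.000 + 1.778 + 2.778 + 2.778 = 11.333
σ = √11.333 = 3.367 days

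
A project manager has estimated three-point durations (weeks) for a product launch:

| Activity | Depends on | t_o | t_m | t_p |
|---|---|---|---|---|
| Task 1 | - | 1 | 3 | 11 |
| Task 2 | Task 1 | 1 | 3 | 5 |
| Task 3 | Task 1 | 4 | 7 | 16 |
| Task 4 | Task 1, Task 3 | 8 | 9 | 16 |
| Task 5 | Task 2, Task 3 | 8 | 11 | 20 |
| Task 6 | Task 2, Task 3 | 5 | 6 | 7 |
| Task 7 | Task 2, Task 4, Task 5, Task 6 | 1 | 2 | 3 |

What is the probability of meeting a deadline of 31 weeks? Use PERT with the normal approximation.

0.935

te_Task 1 = (1 + 4·3 + 11)/6 = 24/6 = 4; σ²_Task 1 = ((11−1)/6)² = 2.778
te_Task 2 = (1 + 4·3 + 5)/6 = 18/6 = 3; σ²_Task 2 = ((5−1)/6)² = 0.444
te_Task 3 = (4 + 4·7 + 16)/6 = 48/6 = 8; σ²_Task 3 = ((16−4)/6)² = 4.000
te_Task 4 = (8 + 4·9 + 16)/6 = 60/6 = 10; σ²_Task 4 = ((16−8)/6)² = 1.778
te_Task 5 = (8 + 4·11 + 20)/6 = 72/6 = 12; σ²_Task 5 = ((20−8)/6)² = 4.000
te_Task 6 = (5 + 4·6 + 7)/6 = 36/6 = 6; σ²_Task 6 = ((7−5)/6)² = 0.111
te_Task 7 = (1 + 4·2 + 3)/6 = 12/6 = 2; σ²_Task 7 = ((3−1)/6)² = 0.111

Forward pass:
ES_Task 1 = 0; EF_Task 1 = 4
ES_Task 2 = 4; EF_Task 2 = 4+3 = 7
ES_Task 3 = 4; EF_Task 3 = 4+8 = 12
ES_Task 4 = max(EF_Task 1=4, EF_Task 3=12) = 12; EF_Task 4 = 12+10 = 22
ES_Task 5 = max(EF_Task 2=7, EF_Task 3=12) = 12; EF_Task 5 = 12+12 = 24
ES_Task 6 = max(EF_Task 2=7, EF_Task 3=12) = 12; EF_Task 6 = 12+6 = 18
ES_Task 7 = max(EF_Task 2=7, EF_Task 4=22, EF_Task 5=24, EF_Task 6=18) = 24; EF_Task 7 = 24+2 = 26
Expected project duration μ = 26 weeks. Critical path: Task 1 → Task 3 → Task 5 → Task 7.

Variance along critical path = 2.778 + 4.000 + 4.000 + 0.111 = 10.889; σ = √10.889 = 3.300 weeks.
Z = (31 − 26) / 3.300 = 1.515
P(T ≤ 31) = Φ(1.515) ≈ 0.935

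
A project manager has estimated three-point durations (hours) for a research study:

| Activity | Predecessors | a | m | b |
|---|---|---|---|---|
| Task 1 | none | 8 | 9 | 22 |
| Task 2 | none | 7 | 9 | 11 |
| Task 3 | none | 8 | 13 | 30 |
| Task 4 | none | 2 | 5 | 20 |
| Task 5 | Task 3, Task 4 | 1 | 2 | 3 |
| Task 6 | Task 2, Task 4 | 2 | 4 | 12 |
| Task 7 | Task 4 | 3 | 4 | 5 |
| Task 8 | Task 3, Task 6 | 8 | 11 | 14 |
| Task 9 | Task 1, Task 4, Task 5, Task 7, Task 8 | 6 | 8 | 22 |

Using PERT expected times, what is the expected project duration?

36 hours

te_Task 1 = (8 + 4·9 + 22)/6 = 66/6 = 11
te_Task 2 = (7 + 4·9 + 11)/6 = 54/6 = 9
te_Task 3 = (8 + 4·13 + 30)/6 = 90/6 = 15
te_Task 4 = (2 + 4·5 + 20)/6 = 42/6 = 7
te_Task 5 = (1 + 4·2 + 3)/6 = 12/6 = 2
te_Task 6 = (2 + 4·4 + 12)/6 = 30/6 = 5
te_Task 7 = (3 + 4·4 + 5)/6 = 24/6 = 4
te_Task 8 = (8 + 4·11 + 14)/6 = 66/6 = 11
te_Task 9 = (6 + 4·8 + 22)/6 = 60/6 = 10

Forward pass:
ES_Task 1 = 0; EF_Task 1 = 11
ES_Task 2 = 0; EF_Task 2 = 9
ES_Task 3 = 0; EF_Task 3 = 15
ES_Task 4 = 0; EF_Task 4 = 7
ES_Task 5 = max(EF_Task 3=15, EF_Task 4=7) = 15; EF_Task 5 = 15+2 = 17
ES_Task 6 = max(EF_Task 2=9, EF_Task 4=7) = 9; EF_Task 6 = 9+5 = 14
ES_Task 7 = 7; EF_Task 7 = 7+4 = 11
ES_Task 8 = max(EF_Task 3=15, EF_Task 6=14) = 15; EF_Task 8 = 15+11 = 26
ES_Task 9 = max(EF_Task 1=11, EF_Task 4=7, EF_Task 5=17, EF_Task 7=11, EF_Task 8=26) = 26; EF_Task 9 = 26+10 = 36
Expected project duration μ = 36 hours. Critical path: Task 3 → Task 8 → Task 9.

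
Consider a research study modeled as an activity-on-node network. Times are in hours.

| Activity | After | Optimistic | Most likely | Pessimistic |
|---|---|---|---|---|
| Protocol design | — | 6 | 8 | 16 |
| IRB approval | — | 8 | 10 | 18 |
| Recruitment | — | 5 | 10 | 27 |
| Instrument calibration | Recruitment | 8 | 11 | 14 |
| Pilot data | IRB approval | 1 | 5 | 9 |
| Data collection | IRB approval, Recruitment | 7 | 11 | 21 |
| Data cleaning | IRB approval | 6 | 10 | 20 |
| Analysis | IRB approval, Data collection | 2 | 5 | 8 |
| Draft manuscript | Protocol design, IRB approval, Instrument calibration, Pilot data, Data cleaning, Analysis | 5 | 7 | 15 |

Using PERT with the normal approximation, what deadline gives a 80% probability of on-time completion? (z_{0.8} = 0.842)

te_Protocol design = (6 + 4·8 + 16)/6 = 54/6 = 9; σ²_Protocol design = ((16−6)/6)² = 2.778
te_IRB approval = (8 + 4·10 + 18)/6 = 66/6 = 11; σ²_IRB approval = ((18−8)/6)² = 2.778
te_Recruitment = (5 + 4·10 + 27)/6 = 72/6 = 12; σ²_Recruitment = ((27−5)/6)² = 13.444
te_Instrument calibration = (8 + 4·11 + 14)/6 = 66/6 = 11; σ²_Instrument calibration = ((14−8)/6)² = 1.000
te_Pilot data = (1 + 4·5 + 9)/6 = 30/6 = 5; σ²_Pilot data = ((9−1)/6)² = 1.778
te_Data collection = (7 + 4·11 + 21)/6 = 72/6 = 12; σ²_Data collection = ((21−7)/6)² = 5.444
te_Data cleaning = (6 + 4·10 + 20)/6 = 66/6 = 11; σ²_Data cleaning = ((20−6)/6)² = 5.444
te_Analysis = (2 + 4·5 + 8)/6 = 30/6 = 5; σ²_Analysis = ((8−2)/6)² = 1.000
te_Draft manuscript = (5 + 4·7 + 15)/6 = 48/6 = 8; σ²_Draft manuscript = ((15−5)/6)² = 2.778

Forward pass:
ES_Protocol design = 0; EF_Protocol design = 9
ES_IRB approval = 0; EF_IRB approval = 11
ES_Recruitment = 0; EF_Recruitment = 12
ES_Instrument calibration = 12; EF_Instrument calibration = 12+11 = 23
ES_Pilot data = 11; EF_Pilot data = 11+5 = 16
ES_Data collection = max(EF_IRB approval=11, EF_Recruitment=12) = 12; EF_Data collection = 12+12 = 24
ES_Data cleaning = 11; EF_Data cleaning = 11+11 = 22
ES_Analysis = max(EF_IRB approval=11, EF_Data collection=24) = 24; EF_Analysis = 24+5 = 29
ES_Draft manuscript = max(EF_Protocol design=9, EF_IRB approval=11, EF_Instrument calibration=23, EF_Pilot data=16, EF_Data cleaning=22, EF_Analysis=29) = 29; EF_Draft manuscript = 29+8 = 37
Expected project duration μ = 37 hours. Critical path: Recruitment → Data collection → Analysis → Draft manuscript.

Variance along critical path = 13.444 + 5.444 + 1.000 + 2.778 = 22.667; σ = 4.761 hours.
D = μ + z·σ = 37 + 0.842·4.761 = 41.0 hours

41.0 hours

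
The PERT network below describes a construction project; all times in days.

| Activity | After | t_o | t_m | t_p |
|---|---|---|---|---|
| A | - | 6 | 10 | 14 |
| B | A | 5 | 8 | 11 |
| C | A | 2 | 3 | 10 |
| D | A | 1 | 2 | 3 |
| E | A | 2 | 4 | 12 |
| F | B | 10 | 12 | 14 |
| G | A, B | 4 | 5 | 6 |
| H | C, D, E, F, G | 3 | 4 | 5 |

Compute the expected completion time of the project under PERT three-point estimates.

34 days

te_A = (6 + 4·10 + 14)/6 = 60/6 = 10
te_B = (5 + 4·8 + 11)/6 = 48/6 = 8
te_C = (2 + 4·3 + 10)/6 = 24/6 = 4
te_D = (1 + 4·2 + 3)/6 = 12/6 = 2
te_E = (2 + 4·4 + 12)/6 = 30/6 = 5
te_F = (10 + 4·12 + 14)/6 = 72/6 = 12
te_G = (4 + 4·5 + 6)/6 = 30/6 = 5
te_H = (3 + 4·4 + 5)/6 = 24/6 = 4

Forward pass:
ES_A = 0; EF_A = 10
ES_B = 10; EF_B = 10+8 = 18
ES_C = 10; EF_C = 10+4 = 14
ES_D = 10; EF_D = 10+2 = 12
ES_E = 10; EF_E = 10+5 = 15
ES_F = 18; EF_F = 18+12 = 30
ES_G = max(EF_A=10, EF_B=18) = 18; EF_G = 18+5 = 23
ES_H = max(EF_C=14, EF_D=12, EF_E=15, EF_F=30, EF_G=23) = 30; EF_H = 30+4 = 34
Expected project duration μ = 34 days. Critical path: A → B → F → H.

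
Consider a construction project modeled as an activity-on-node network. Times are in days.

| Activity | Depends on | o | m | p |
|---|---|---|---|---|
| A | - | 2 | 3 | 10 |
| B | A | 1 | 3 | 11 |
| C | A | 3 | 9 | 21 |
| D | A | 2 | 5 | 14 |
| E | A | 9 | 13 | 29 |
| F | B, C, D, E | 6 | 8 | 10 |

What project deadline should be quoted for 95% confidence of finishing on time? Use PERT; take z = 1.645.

te_A = (2 + 4·3 + 10)/6 = 24/6 = 4; σ²_A = ((10−2)/6)² = 1.778
te_B = (1 + 4·3 + 11)/6 = 24/6 = 4; σ²_B = ((11−1)/6)² = 2.778
te_C = (3 + 4·9 + 21)/6 = 60/6 = 10; σ²_C = ((21−3)/6)² = 9.000
te_D = (2 + 4·5 + 14)/6 = 36/6 = 6; σ²_D = ((14−2)/6)² = 4.000
te_E = (9 + 4·13 + 29)/6 = 90/6 = 15; σ²_E = ((29−9)/6)² = 11.111
te_F = (6 + 4·8 + 10)/6 = 48/6 = 8; σ²_F = ((10−6)/6)² = 0.444

Forward pass:
ES_A = 0; EF_A = 4
ES_B = 4; EF_B = 4+4 = 8
ES_C = 4; EF_C = 4+10 = 14
ES_D = 4; EF_D = 4+6 = 10
ES_E = 4; EF_E = 4+15 = 19
ES_F = max(EF_B=8, EF_C=14, EF_D=10, EF_E=19) = 19; EF_F = 19+8 = 27
Expected project duration μ = 27 days. Critical path: A → E → F.

Variance along critical path = 1.778 + 11.111 + 0.444 = 13.333; σ = 3.651 days.
D = μ + z·σ = 27 + 1.645·3.651 = 33.0 days

33.0 days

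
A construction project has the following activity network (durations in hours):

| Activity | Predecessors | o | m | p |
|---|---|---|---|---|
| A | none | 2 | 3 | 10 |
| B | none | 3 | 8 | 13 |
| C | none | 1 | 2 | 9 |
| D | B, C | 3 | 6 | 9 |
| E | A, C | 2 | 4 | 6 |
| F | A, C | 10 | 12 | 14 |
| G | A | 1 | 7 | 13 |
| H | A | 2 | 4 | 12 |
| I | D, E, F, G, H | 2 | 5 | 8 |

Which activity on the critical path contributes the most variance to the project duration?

A

te_A = (2 + 4·3 + 10)/6 = 24/6 = 4; σ²_A = ((10−2)/6)² = 1.778
te_B = (3 + 4·8 + 13)/6 = 48/6 = 8; σ²_B = ((13−3)/6)² = 2.778
te_C = (1 + 4·2 + 9)/6 = 18/6 = 3; σ²_C = ((9−1)/6)² = 1.778
te_D = (3 + 4·6 + 9)/6 = 36/6 = 6; σ²_D = ((9−3)/6)² = 1.000
te_E = (2 + 4·4 + 6)/6 = 24/6 = 4; σ²_E = ((6−2)/6)² = 0.444
te_F = (10 + 4·12 + 14)/6 = 72/6 = 12; σ²_F = ((14−10)/6)² = 0.444
te_G = (1 + 4·7 + 13)/6 = 42/6 = 7; σ²_G = ((13−1)/6)² = 4.000
te_H = (2 + 4·4 + 12)/6 = 30/6 = 5; σ²_H = ((12−2)/6)² = 2.778
te_I = (2 + 4·5 + 8)/6 = 30/6 = 5; σ²_I = ((8−2)/6)² = 1.000

Forward pass:
ES_A = 0; EF_A = 4
ES_B = 0; EF_B = 8
ES_C = 0; EF_C = 3
ES_D = max(EF_B=8, EF_C=3) = 8; EF_D = 8+6 = 14
ES_E = max(EF_A=4, EF_C=3) = 4; EF_E = 4+4 = 8
ES_F = max(EF_A=4, EF_C=3) = 4; EF_F = 4+12 = 16
ES_G = 4; EF_G = 4+7 = 11
ES_H = 4; EF_H = 4+5 = 9
ES_I = max(EF_D=14, EF_E=8, EF_F=16, EF_G=11, EF_H=9) = 16; EF_I = 16+5 = 21
Expected project duration μ = 21 hours. Critical path: A → F → I.

Variances on critical path: σ²_A=1.778, σ²_F=0.444, σ²_I=1.000.
Largest is σ²_A = 1.778.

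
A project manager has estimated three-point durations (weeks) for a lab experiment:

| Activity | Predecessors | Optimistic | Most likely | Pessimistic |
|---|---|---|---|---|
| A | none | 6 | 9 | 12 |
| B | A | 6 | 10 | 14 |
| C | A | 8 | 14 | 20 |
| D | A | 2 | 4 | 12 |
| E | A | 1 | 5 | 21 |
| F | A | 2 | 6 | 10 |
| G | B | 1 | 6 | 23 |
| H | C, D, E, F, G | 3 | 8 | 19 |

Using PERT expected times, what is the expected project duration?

te_A = (6 + 4·9 + 12)/6 = 54/6 = 9
te_B = (6 + 4·10 + 14)/6 = 60/6 = 10
te_C = (8 + 4·14 + 20)/6 = 84/6 = 14
te_D = (2 + 4·4 + 12)/6 = 30/6 = 5
te_E = (1 + 4·5 + 21)/6 = 42/6 = 7
te_F = (2 + 4·6 + 10)/6 = 36/6 = 6
te_G = (1 + 4·6 + 23)/6 = 48/6 = 8
te_H = (3 + 4·8 + 19)/6 = 54/6 = 9

Forward pass:
ES_A = 0; EF_A = 9
ES_B = 9; EF_B = 9+10 = 19
ES_C = 9; EF_C = 9+14 = 23
ES_D = 9; EF_D = 9+5 = 14
ES_E = 9; EF_E = 9+7 = 16
ES_F = 9; EF_F = 9+6 = 15
ES_G = 19; EF_G = 19+8 = 27
ES_H = max(EF_C=23, EF_D=14, EF_E=16, EF_F=15, EF_G=27) = 27; EF_H = 27+9 = 36
Expected project duration μ = 36 weeks. Critical path: A → B → G → H.

36 weeks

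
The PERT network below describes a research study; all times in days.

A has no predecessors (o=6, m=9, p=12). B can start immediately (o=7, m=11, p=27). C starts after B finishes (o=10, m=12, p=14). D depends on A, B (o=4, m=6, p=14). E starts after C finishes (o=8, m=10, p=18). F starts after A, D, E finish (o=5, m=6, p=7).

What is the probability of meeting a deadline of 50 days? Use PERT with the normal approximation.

te_A = (6 + 4·9 + 12)/6 = 54/6 = 9; σ²_A = ((12−6)/6)² = 1.000
te_B = (7 + 4·11 + 27)/6 = 78/6 = 13; σ²_B = ((27−7)/6)² = 11.111
te_C = (10 + 4·12 + 14)/6 = 72/6 = 12; σ²_C = ((14−10)/6)² = 0.444
te_D = (4 + 4·6 + 14)/6 = 42/6 = 7; σ²_D = ((14−4)/6)² = 2.778
te_E = (8 + 4·10 + 18)/6 = 66/6 = 11; σ²_E = ((18−8)/6)² = 2.778
te_F = (5 + 4·6 + 7)/6 = 36/6 = 6; σ²_F = ((7−5)/6)² = 0.111

Forward pass:
ES_A = 0; EF_A = 9
ES_B = 0; EF_B = 13
ES_C = 13; EF_C = 13+12 = 25
ES_D = max(EF_A=9, EF_B=13) = 13; EF_D = 13+7 = 20
ES_E = 25; EF_E = 25+11 = 36
ES_F = max(EF_A=9, EF_D=20, EF_E=36) = 36; EF_F = 36+6 = 42
Expected project duration μ = 42 days. Critical path: B → C → E → F.

Variance along critical path = 11.111 + 0.444 + 2.778 + 0.111 = 14.444; σ = √14.444 = 3.801 days.
Z = (50 − 42) / 3.801 = 2.105
P(T ≤ 50) = Φ(2.105) ≈ 0.982

0.982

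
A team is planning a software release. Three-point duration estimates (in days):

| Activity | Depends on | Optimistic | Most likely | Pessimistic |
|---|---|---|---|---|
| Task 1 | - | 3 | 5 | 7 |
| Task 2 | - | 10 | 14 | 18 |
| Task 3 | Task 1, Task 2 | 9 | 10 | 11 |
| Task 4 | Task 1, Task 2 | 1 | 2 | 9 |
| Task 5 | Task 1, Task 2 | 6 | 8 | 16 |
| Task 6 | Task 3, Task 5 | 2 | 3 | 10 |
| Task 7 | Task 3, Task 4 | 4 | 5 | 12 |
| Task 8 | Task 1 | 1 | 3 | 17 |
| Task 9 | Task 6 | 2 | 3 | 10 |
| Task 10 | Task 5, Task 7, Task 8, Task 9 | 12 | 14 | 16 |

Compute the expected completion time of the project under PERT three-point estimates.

te_Task 1 = (3 + 4·5 + 7)/6 = 30/6 = 5
te_Task 2 = (10 + 4·14 + 18)/6 = 84/6 = 14
te_Task 3 = (9 + 4·10 + 11)/6 = 60/6 = 10
te_Task 4 = (1 + 4·2 + 9)/6 = 18/6 = 3
te_Task 5 = (6 + 4·8 + 16)/6 = 54/6 = 9
te_Task 6 = (2 + 4·3 + 10)/6 = 24/6 = 4
te_Task 7 = (4 + 4·5 + 12)/6 = 36/6 = 6
te_Task 8 = (1 + 4·3 + 17)/6 = 30/6 = 5
te_Task 9 = (2 + 4·3 + 10)/6 = 24/6 = 4
te_Task 10 = (12 + 4·14 + 16)/6 = 84/6 = 14

Forward pass:
ES_Task 1 = 0; EF_Task 1 = 5
ES_Task 2 = 0; EF_Task 2 = 14
ES_Task 3 = max(EF_Task 1=5, EF_Task 2=14) = 14; EF_Task 3 = 14+10 = 24
ES_Task 4 = max(EF_Task 1=5, EF_Task 2=14) = 14; EF_Task 4 = 14+3 = 17
ES_Task 5 = max(EF_Task 1=5, EF_Task 2=14) = 14; EF_Task 5 = 14+9 = 23
ES_Task 6 = max(EF_Task 3=24, EF_Task 5=23) = 24; EF_Task 6 = 24+4 = 28
ES_Task 7 = max(EF_Task 3=24, EF_Task 4=17) = 24; EF_Task 7 = 24+6 = 30
ES_Task 8 = 5; EF_Task 8 = 5+5 = 10
ES_Task 9 = 28; EF_Task 9 = 28+4 = 32
ES_Task 10 = max(EF_Task 5=23, EF_Task 7=30, EF_Task 8=10, EF_Task 9=32) = 32; EF_Task 10 = 32+14 = 46
Expected project duration μ = 46 days. Critical path: Task 2 → Task 3 → Task 6 → Task 9 → Task 10.

46 days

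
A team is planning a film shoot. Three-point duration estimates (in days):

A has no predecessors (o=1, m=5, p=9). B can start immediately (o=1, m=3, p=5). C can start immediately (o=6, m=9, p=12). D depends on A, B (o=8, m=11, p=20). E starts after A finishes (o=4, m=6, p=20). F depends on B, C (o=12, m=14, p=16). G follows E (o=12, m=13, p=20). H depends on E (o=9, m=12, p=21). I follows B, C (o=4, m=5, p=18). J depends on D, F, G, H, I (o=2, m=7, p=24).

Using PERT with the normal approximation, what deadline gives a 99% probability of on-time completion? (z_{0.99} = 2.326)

47.4 days

te_A = (1 + 4·5 + 9)/6 = 30/6 = 5; σ²_A = ((9−1)/6)² = 1.778
te_B = (1 + 4·3 + 5)/6 = 18/6 = 3; σ²_B = ((5−1)/6)² = 0.444
te_C = (6 + 4·9 + 12)/6 = 54/6 = 9; σ²_C = ((12−6)/6)² = 1.000
te_D = (8 + 4·11 + 20)/6 = 72/6 = 12; σ²_D = ((20−8)/6)² = 4.000
te_E = (4 + 4·6 + 20)/6 = 48/6 = 8; σ²_E = ((20−4)/6)² = 7.111
te_F = (12 + 4·14 + 16)/6 = 84/6 = 14; σ²_F = ((16−12)/6)² = 0.444
te_G = (12 + 4·13 + 20)/6 = 84/6 = 14; σ²_G = ((20−12)/6)² = 1.778
te_H = (9 + 4·12 + 21)/6 = 78/6 = 13; σ²_H = ((21−9)/6)² = 4.000
te_I = (4 + 4·5 + 18)/6 = 42/6 = 7; σ²_I = ((18−4)/6)² = 5.444
te_J = (2 + 4·7 + 24)/6 = 54/6 = 9; σ²_J = ((24−2)/6)² = 13.444

Forward pass:
ES_A = 0; EF_A = 5
ES_B = 0; EF_B = 3
ES_C = 0; EF_C = 9
ES_D = max(EF_A=5, EF_B=3) = 5; EF_D = 5+12 = 17
ES_E = 5; EF_E = 5+8 = 13
ES_F = max(EF_B=3, EF_C=9) = 9; EF_F = 9+14 = 23
ES_G = 13; EF_G = 13+14 = 27
ES_H = 13; EF_H = 13+13 = 26
ES_I = max(EF_B=3, EF_C=9) = 9; EF_I = 9+7 = 16
ES_J = max(EF_D=17, EF_F=23, EF_G=27, EF_H=26, EF_I=16) = 27; EF_J = 27+9 = 36
Expected project duration μ = 36 days. Critical path: A → E → G → J.

Variance along critical path = 1.778 + 7.111 + 1.778 + 13.444 = 24.111; σ = 4.910 days.
D = μ + z·σ = 36 + 2.326·4.910 = 47.4 days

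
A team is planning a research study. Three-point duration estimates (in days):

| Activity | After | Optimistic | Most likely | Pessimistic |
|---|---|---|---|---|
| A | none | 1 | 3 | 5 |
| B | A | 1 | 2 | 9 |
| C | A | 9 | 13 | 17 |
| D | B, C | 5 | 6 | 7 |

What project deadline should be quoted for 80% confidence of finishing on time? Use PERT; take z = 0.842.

te_A = (1 + 4·3 + 5)/6 = 18/6 = 3; σ²_A = ((5−1)/6)² = 0.444
te_B = (1 + 4·2 + 9)/6 = 18/6 = 3; σ²_B = ((9−1)/6)² = 1.778
te_C = (9 + 4·13 + 17)/6 = 78/6 = 13; σ²_C = ((17−9)/6)² = 1.778
te_D = (5 + 4·6 + 7)/6 = 36/6 = 6; σ²_D = ((7−5)/6)² = 0.111

Forward pass:
ES_A = 0; EF_A = 3
ES_B = 3; EF_B = 3+3 = 6
ES_C = 3; EF_C = 3+13 = 16
ES_D = max(EF_B=6, EF_C=16) = 16; EF_D = 16+6 = 22
Expected project duration μ = 22 days. Critical path: A → C → D.

Variance along critical path = 0.444 + 1.778 + 0.111 = 2.333; σ = 1.528 days.
D = μ + z·σ = 22 + 0.842·1.528 = 23.3 days

23.3 days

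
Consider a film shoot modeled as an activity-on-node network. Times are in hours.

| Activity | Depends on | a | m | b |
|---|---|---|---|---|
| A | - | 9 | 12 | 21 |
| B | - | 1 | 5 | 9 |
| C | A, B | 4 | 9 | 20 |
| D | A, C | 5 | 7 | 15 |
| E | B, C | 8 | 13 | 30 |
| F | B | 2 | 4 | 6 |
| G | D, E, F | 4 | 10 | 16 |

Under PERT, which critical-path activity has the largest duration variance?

E

te_A = (9 + 4·12 + 21)/6 = 78/6 = 13; σ²_A = ((21−9)/6)² = 4.000
te_B = (1 + 4·5 + 9)/6 = 30/6 = 5; σ²_B = ((9−1)/6)² = 1.778
te_C = (4 + 4·9 + 20)/6 = 60/6 = 10; σ²_C = ((20−4)/6)² = 7.111
te_D = (5 + 4·7 + 15)/6 = 48/6 = 8; σ²_D = ((15−5)/6)² = 2.778
te_E = (8 + 4·13 + 30)/6 = 90/6 = 15; σ²_E = ((30−8)/6)² = 13.444
te_F = (2 + 4·4 + 6)/6 = 24/6 = 4; σ²_F = ((6−2)/6)² = 0.444
te_G = (4 + 4·10 + 16)/6 = 60/6 = 10; σ²_G = ((16−4)/6)² = 4.000

Forward pass:
ES_A = 0; EF_A = 13
ES_B = 0; EF_B = 5
ES_C = max(EF_A=13, EF_B=5) = 13; EF_C = 13+10 = 23
ES_D = max(EF_A=13, EF_C=23) = 23; EF_D = 23+8 = 31
ES_E = max(EF_B=5, EF_C=23) = 23; EF_E = 23+15 = 38
ES_F = 5; EF_F = 5+4 = 9
ES_G = max(EF_D=31, EF_E=38, EF_F=9) = 38; EF_G = 38+10 = 48
Expected project duration μ = 48 hours. Critical path: A → C → E → G.

Variances on critical path: σ²_A=4.000, σ²_C=7.111, σ²_E=13.444, σ²_G=4.000.
Largest is σ²_E = 13.444.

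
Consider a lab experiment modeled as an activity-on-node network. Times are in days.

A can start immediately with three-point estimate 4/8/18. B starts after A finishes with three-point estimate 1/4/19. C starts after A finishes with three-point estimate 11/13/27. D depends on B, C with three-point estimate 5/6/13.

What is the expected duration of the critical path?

31 days

te_A = (4 + 4·8 + 18)/6 = 54/6 = 9
te_B = (1 + 4·4 + 19)/6 = 36/6 = 6
te_C = (11 + 4·13 + 27)/6 = 90/6 = 15
te_D = (5 + 4·6 + 13)/6 = 42/6 = 7

Forward pass:
ES_A = 0; EF_A = 9
ES_B = 9; EF_B = 9+6 = 15
ES_C = 9; EF_C = 9+15 = 24
ES_D = max(EF_B=15, EF_C=24) = 24; EF_D = 24+7 = 31
Expected project duration μ = 31 days. Critical path: A → C → D.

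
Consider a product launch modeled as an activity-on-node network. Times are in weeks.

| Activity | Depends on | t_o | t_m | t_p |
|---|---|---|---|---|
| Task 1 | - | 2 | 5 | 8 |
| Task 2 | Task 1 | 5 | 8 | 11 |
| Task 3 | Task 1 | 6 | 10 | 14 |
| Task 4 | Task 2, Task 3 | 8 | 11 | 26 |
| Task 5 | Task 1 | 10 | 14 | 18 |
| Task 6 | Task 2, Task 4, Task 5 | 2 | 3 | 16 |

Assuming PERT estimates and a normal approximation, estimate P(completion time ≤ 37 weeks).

0.832

te_Task 1 = (2 + 4·5 + 8)/6 = 30/6 = 5; σ²_Task 1 = ((8−2)/6)² = 1.000
te_Task 2 = (5 + 4·8 + 11)/6 = 48/6 = 8; σ²_Task 2 = ((11−5)/6)² = 1.000
te_Task 3 = (6 + 4·10 + 14)/6 = 60/6 = 10; σ²_Task 3 = ((14−6)/6)² = 1.778
te_Task 4 = (8 + 4·11 + 26)/6 = 78/6 = 13; σ²_Task 4 = ((26−8)/6)² = 9.000
te_Task 5 = (10 + 4·14 + 18)/6 = 84/6 = 14; σ²_Task 5 = ((18−10)/6)² = 1.778
te_Task 6 = (2 + 4·3 + 16)/6 = 30/6 = 5; σ²_Task 6 = ((16−2)/6)² = 5.444

Forward pass:
ES_Task 1 = 0; EF_Task 1 = 5
ES_Task 2 = 5; EF_Task 2 = 5+8 = 13
ES_Task 3 = 5; EF_Task 3 = 5+10 = 15
ES_Task 4 = max(EF_Task 2=13, EF_Task 3=15) = 15; EF_Task 4 = 15+13 = 28
ES_Task 5 = 5; EF_Task 5 = 5+14 = 19
ES_Task 6 = max(EF_Task 2=13, EF_Task 4=28, EF_Task 5=19) = 28; EF_Task 6 = 28+5 = 33
Expected project duration μ = 33 weeks. Critical path: Task 1 → Task 3 → Task 4 → Task 6.

Variance along critical path = 1.000 + 1.778 + 9.000 + 5.444 = 17.222; σ = √17.222 = 4.150 weeks.
Z = (37 − 33) / 4.150 = 0.964
P(T ≤ 37) = Φ(0.964) ≈ 0.832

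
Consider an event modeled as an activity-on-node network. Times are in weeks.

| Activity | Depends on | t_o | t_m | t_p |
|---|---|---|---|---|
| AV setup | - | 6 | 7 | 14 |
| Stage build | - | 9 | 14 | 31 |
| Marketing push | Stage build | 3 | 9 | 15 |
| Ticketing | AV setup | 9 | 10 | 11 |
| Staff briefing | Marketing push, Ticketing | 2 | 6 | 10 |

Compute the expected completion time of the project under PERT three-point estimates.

31 weeks

te_AV setup = (6 + 4·7 + 14)/6 = 48/6 = 8
te_Stage build = (9 + 4·14 + 31)/6 = 96/6 = 16
te_Marketing push = (3 + 4·9 + 15)/6 = 54/6 = 9
te_Ticketing = (9 + 4·10 + 11)/6 = 60/6 = 10
te_Staff briefing = (2 + 4·6 + 10)/6 = 36/6 = 6

Forward pass:
ES_AV setup = 0; EF_AV setup = 8
ES_Stage build = 0; EF_Stage build = 16
ES_Marketing push = 16; EF_Marketing push = 16+9 = 25
ES_Ticketing = 8; EF_Ticketing = 8+10 = 18
ES_Staff briefing = max(EF_Marketing push=25, EF_Ticketing=18) = 25; EF_Staff briefing = 25+6 = 31
Expected project duration μ = 31 weeks. Critical path: Stage build → Marketing push → Staff briefing.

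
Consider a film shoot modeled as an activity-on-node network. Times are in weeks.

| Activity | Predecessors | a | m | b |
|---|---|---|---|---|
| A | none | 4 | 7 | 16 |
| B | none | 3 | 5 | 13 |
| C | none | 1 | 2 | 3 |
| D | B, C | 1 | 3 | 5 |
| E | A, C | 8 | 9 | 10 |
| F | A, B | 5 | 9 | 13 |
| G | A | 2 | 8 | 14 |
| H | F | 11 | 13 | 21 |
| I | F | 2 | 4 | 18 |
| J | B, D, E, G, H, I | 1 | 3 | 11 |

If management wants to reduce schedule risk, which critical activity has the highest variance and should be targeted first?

te_A = (4 + 4·7 + 16)/6 = 48/6 = 8; σ²_A = ((16−4)/6)² = 4.000
te_B = (3 + 4·5 + 13)/6 = 36/6 = 6; σ²_B = ((13−3)/6)² = 2.778
te_C = (1 + 4·2 + 3)/6 = 12/6 = 2; σ²_C = ((3−1)/6)² = 0.111
te_D = (1 + 4·3 + 5)/6 = 18/6 = 3; σ²_D = ((5−1)/6)² = 0.444
te_E = (8 + 4·9 + 10)/6 = 54/6 = 9; σ²_E = ((10−8)/6)² = 0.111
te_F = (5 + 4·9 + 13)/6 = 54/6 = 9; σ²_F = ((13−5)/6)² = 1.778
te_G = (2 + 4·8 + 14)/6 = 48/6 = 8; σ²_G = ((14−2)/6)² = 4.000
te_H = (11 + 4·13 + 21)/6 = 84/6 = 14; σ²_H = ((21−11)/6)² = 2.778
te_I = (2 + 4·4 + 18)/6 = 36/6 = 6; σ²_I = ((18−2)/6)² = 7.111
te_J = (1 + 4·3 + 11)/6 = 24/6 = 4; σ²_J = ((11−1)/6)² = 2.778

Forward pass:
ES_A = 0; EF_A = 8
ES_B = 0; EF_B = 6
ES_C = 0; EF_C = 2
ES_D = max(EF_B=6, EF_C=2) = 6; EF_D = 6+3 = 9
ES_E = max(EF_A=8, EF_C=2) = 8; EF_E = 8+9 = 17
ES_F = max(EF_A=8, EF_B=6) = 8; EF_F = 8+9 = 17
ES_G = 8; EF_G = 8+8 = 16
ES_H = 17; EF_H = 17+14 = 31
ES_I = 17; EF_I = 17+6 = 23
ES_J = max(EF_B=6, EF_D=9, EF_E=17, EF_G=16, EF_H=31, EF_I=23) = 31; EF_J = 31+4 = 35
Expected project duration μ = 35 weeks. Critical path: A → F → H → J.

Variances on critical path: σ²_A=4.000, σ²_F=1.778, σ²_H=2.778, σ²_J=2.778.
Largest is σ²_A = 4.000.

A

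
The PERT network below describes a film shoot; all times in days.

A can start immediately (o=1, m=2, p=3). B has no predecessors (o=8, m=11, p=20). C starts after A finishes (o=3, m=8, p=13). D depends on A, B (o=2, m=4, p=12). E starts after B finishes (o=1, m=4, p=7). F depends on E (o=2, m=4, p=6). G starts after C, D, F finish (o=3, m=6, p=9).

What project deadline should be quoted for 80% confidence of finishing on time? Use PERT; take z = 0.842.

28.1 days

te_A = (1 + 4·2 + 3)/6 = 12/6 = 2; σ²_A = ((3−1)/6)² = 0.111
te_B = (8 + 4·11 + 20)/6 = 72/6 = 12; σ²_B = ((20−8)/6)² = 4.000
te_C = (3 + 4·8 + 13)/6 = 48/6 = 8; σ²_C = ((13−3)/6)² = 2.778
te_D = (2 + 4·4 + 12)/6 = 30/6 = 5; σ²_D = ((12−2)/6)² = 2.778
te_E = (1 + 4·4 + 7)/6 = 24/6 = 4; σ²_E = ((7−1)/6)² = 1.000
te_F = (2 + 4·4 + 6)/6 = 24/6 = 4; σ²_F = ((6−2)/6)² = 0.444
te_G = (3 + 4·6 + 9)/6 = 36/6 = 6; σ²_G = ((9−3)/6)² = 1.000

Forward pass:
ES_A = 0; EF_A = 2
ES_B = 0; EF_B = 12
ES_C = 2; EF_C = 2+8 = 10
ES_D = max(EF_A=2, EF_B=12) = 12; EF_D = 12+5 = 17
ES_E = 12; EF_E = 12+4 = 16
ES_F = 16; EF_F = 16+4 = 20
ES_G = max(EF_C=10, EF_D=17, EF_F=20) = 20; EF_G = 20+6 = 26
Expected project duration μ = 26 days. Critical path: B → E → F → G.

Variance along critical path = 4.000 + 1.000 + 0.444 + 1.000 = 6.444; σ = 2.539 days.
D = μ + z·σ = 26 + 0.842·2.539 = 28.1 days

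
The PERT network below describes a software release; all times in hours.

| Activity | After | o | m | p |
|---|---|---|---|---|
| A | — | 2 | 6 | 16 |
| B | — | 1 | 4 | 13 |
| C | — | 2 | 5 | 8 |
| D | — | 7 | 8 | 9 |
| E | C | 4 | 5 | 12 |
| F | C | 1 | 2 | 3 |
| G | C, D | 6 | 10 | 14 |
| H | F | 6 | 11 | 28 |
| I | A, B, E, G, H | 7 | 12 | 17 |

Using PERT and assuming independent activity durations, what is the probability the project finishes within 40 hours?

0.973

te_A = (2 + 4·6 + 16)/6 = 42/6 = 7; σ²_A = ((16−2)/6)² = 5.444
te_B = (1 + 4·4 + 13)/6 = 30/6 = 5; σ²_B = ((13−1)/6)² = 4.000
te_C = (2 + 4·5 + 8)/6 = 30/6 = 5; σ²_C = ((8−2)/6)² = 1.000
te_D = (7 + 4·8 + 9)/6 = 48/6 = 8; σ²_D = ((9−7)/6)² = 0.111
te_E = (4 + 4·5 + 12)/6 = 36/6 = 6; σ²_E = ((12−4)/6)² = 1.778
te_F = (1 + 4·2 + 3)/6 = 12/6 = 2; σ²_F = ((3−1)/6)² = 0.111
te_G = (6 + 4·10 + 14)/6 = 60/6 = 10; σ²_G = ((14−6)/6)² = 1.778
te_H = (6 + 4·11 + 28)/6 = 78/6 = 13; σ²_H = ((28−6)/6)² = 13.444
te_I = (7 + 4·12 + 17)/6 = 72/6 = 12; σ²_I = ((17−7)/6)² = 2.778

Forward pass:
ES_A = 0; EF_A = 7
ES_B = 0; EF_B = 5
ES_C = 0; EF_C = 5
ES_D = 0; EF_D = 8
ES_E = 5; EF_E = 5+6 = 11
ES_F = 5; EF_F = 5+2 = 7
ES_G = max(EF_C=5, EF_D=8) = 8; EF_G = 8+10 = 18
ES_H = 7; EF_H = 7+13 = 20
ES_I = max(EF_A=7, EF_B=5, EF_E=11, EF_G=18, EF_H=20) = 20; EF_I = 20+12 = 32
Expected project duration μ = 32 hours. Critical path: C → F → H → I.

Variance along critical path = 1.000 + 0.111 + 13.444 + 2.778 = 17.333; σ = √17.333 = 4.163 hours.
Z = (40 − 32) / 4.163 = 1.922
P(T ≤ 40) = Φ(1.922) ≈ 0.973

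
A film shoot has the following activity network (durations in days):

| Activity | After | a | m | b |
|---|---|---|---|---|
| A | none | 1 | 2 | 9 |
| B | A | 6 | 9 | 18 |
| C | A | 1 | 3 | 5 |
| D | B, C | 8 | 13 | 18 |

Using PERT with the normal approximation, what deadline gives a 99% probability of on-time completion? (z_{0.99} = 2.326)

te_A = (1 + 4·2 + 9)/6 = 18/6 = 3; σ²_A = ((9−1)/6)² = 1.778
te_B = (6 + 4·9 + 18)/6 = 60/6 = 10; σ²_B = ((18−6)/6)² = 4.000
te_C = (1 + 4·3 + 5)/6 = 18/6 = 3; σ²_C = ((5−1)/6)² = 0.444
te_D = (8 + 4·13 + 18)/6 = 78/6 = 13; σ²_D = ((18−8)/6)² = 2.778

Forward pass:
ES_A = 0; EF_A = 3
ES_B = 3; EF_B = 3+10 = 13
ES_C = 3; EF_C = 3+3 = 6
ES_D = max(EF_B=13, EF_C=6) = 13; EF_D = 13+13 = 26
Expected project duration μ = 26 days. Critical path: A → B → D.

Variance along critical path = 1.778 + 4.000 + 2.778 = 8.556; σ = 2.925 days.
D = μ + z·σ = 26 + 2.326·2.925 = 32.8 days

32.8 days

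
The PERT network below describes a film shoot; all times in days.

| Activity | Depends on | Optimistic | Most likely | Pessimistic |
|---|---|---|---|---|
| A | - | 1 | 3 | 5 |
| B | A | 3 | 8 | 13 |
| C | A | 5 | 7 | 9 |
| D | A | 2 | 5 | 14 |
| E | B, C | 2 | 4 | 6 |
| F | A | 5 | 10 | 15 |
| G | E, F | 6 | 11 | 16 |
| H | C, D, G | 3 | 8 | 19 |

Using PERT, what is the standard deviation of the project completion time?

3.68 days

te_A = (1 + 4·3 + 5)/6 = 18/6 = 3; σ²_A = ((5−1)/6)² = 0.444
te_B = (3 + 4·8 + 13)/6 = 48/6 = 8; σ²_B = ((13−3)/6)² = 2.778
te_C = (5 + 4·7 + 9)/6 = 42/6 = 7; σ²_C = ((9−5)/6)² = 0.444
te_D = (2 + 4·5 + 14)/6 = 36/6 = 6; σ²_D = ((14−2)/6)² = 4.000
te_E = (2 + 4·4 + 6)/6 = 24/6 = 4; σ²_E = ((6−2)/6)² = 0.444
te_F = (5 + 4·10 + 15)/6 = 60/6 = 10; σ²_F = ((15−5)/6)² = 2.778
te_G = (6 + 4·11 + 16)/6 = 66/6 = 11; σ²_G = ((16−6)/6)² = 2.778
te_H = (3 + 4·8 + 19)/6 = 54/6 = 9; σ²_H = ((19−3)/6)² = 7.111

Forward pass:
ES_A = 0; EF_A = 3
ES_B = 3; EF_B = 3+8 = 11
ES_C = 3; EF_C = 3+7 = 10
ES_D = 3; EF_D = 3+6 = 9
ES_E = max(EF_B=11, EF_C=10) = 11; EF_E = 11+4 = 15
ES_F = 3; EF_F = 3+10 = 13
ES_G = max(EF_E=15, EF_F=13) = 15; EF_G = 15+11 = 26
ES_H = max(EF_C=10, EF_D=9, EF_G=26) = 26; EF_H = 26+9 = 35
Expected project duration μ = 35 days. Critical path: A → B → E → G → H.

Variance along critical path = 0.444 + 2.778 + 0.444 + 2.778 + 7.111 = 13.556
σ = √13.556 = 3.682 days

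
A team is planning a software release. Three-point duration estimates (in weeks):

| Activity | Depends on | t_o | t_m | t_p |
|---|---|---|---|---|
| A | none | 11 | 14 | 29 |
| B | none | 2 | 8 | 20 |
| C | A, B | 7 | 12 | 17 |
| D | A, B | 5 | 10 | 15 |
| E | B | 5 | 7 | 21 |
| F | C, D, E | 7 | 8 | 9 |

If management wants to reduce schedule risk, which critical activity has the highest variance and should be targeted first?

A

te_A = (11 + 4·14 + 29)/6 = 96/6 = 16; σ²_A = ((29−11)/6)² = 9.000
te_B = (2 + 4·8 + 20)/6 = 54/6 = 9; σ²_B = ((20−2)/6)² = 9.000
te_C = (7 + 4·12 + 17)/6 = 72/6 = 12; σ²_C = ((17−7)/6)² = 2.778
te_D = (5 + 4·10 + 15)/6 = 60/6 = 10; σ²_D = ((15−5)/6)² = 2.778
te_E = (5 + 4·7 + 21)/6 = 54/6 = 9; σ²_E = ((21−5)/6)² = 7.111
te_F = (7 + 4·8 + 9)/6 = 48/6 = 8; σ²_F = ((9−7)/6)² = 0.111

Forward pass:
ES_A = 0; EF_A = 16
ES_B = 0; EF_B = 9
ES_C = max(EF_A=16, EF_B=9) = 16; EF_C = 16+12 = 28
ES_D = max(EF_A=16, EF_B=9) = 16; EF_D = 16+10 = 26
ES_E = 9; EF_E = 9+9 = 18
ES_F = max(EF_C=28, EF_D=26, EF_E=18) = 28; EF_F = 28+8 = 36
Expected project duration μ = 36 weeks. Critical path: A → C → F.

Variances on critical path: σ²_A=9.000, σ²_C=2.778, σ²_F=0.111.
Largest is σ²_A = 9.000.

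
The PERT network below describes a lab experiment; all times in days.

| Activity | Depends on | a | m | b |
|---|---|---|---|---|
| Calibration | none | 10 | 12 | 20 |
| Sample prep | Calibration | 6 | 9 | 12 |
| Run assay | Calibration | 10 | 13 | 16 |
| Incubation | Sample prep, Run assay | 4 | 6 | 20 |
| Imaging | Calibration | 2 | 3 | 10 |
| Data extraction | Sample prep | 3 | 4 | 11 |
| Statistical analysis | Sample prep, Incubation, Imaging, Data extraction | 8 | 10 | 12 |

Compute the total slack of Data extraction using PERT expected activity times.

7 days

te_Calibration = (10 + 4·12 + 20)/6 = 78/6 = 13
te_Sample prep = (6 + 4·9 + 12)/6 = 54/6 = 9
te_Run assay = (10 + 4·13 + 16)/6 = 78/6 = 13
te_Incubation = (4 + 4·6 + 20)/6 = 48/6 = 8
te_Imaging = (2 + 4·3 + 10)/6 = 24/6 = 4
te_Data extraction = (3 + 4·4 + 11)/6 = 30/6 = 5
te_Statistical analysis = (8 + 4·10 + 12)/6 = 60/6 = 10

Forward pass:
ES_Calibration = 0; EF_Calibration = 13
ES_Sample prep = 13; EF_Sample prep = 13+9 = 22
ES_Run assay = 13; EF_Run assay = 13+13 = 26
ES_Incubation = max(EF_Sample prep=22, EF_Run assay=26) = 26; EF_Incubation = 26+8 = 34
ES_Imaging = 13; EF_Imaging = 13+4 = 17
ES_Data extraction = 22; EF_Data extraction = 22+5 = 27
ES_Statistical analysis = max(EF_Sample prep=22, EF_Incubation=34, EF_Imaging=17, EF_Data extraction=27) = 34; EF_Statistical analysis = 34+10 = 44
Expected project duration μ = 44 days. Critical path: Calibration → Run assay → Incubation → Statistical analysis.

Backward pass:
LF_Statistical analysis = 44; LS_Statistical analysis = 44−10 = 34
LF_Data extraction = LS_Statistical analysis = 34; LS_Data extraction = 34−5 = 29
LF_Imaging = LS_Statistical analysis = 34; LS_Imaging = 34−4 = 30
LF_Incubation = LS_Statistical analysis = 34; LS_Incubation = 34−8 = 26
LF_Run assay = LS_Incubation = 26; LS_Run assay = 26−13 = 13
LF_Sample prep = min(LS_Incubation=26, LS_Data extraction=29, LS_Statistical analysis=34) = 26; LS_Sample prep = 26−9 = 17
LF_Calibration = min(LS_Sample prep=17, LS_Run assay=13, LS_Imaging=30) = 13; LS_Calibration = 13−13 = 0
Slack_Data extraction = LS_Data extraction − ES_Data extraction = 29 − 22 = 7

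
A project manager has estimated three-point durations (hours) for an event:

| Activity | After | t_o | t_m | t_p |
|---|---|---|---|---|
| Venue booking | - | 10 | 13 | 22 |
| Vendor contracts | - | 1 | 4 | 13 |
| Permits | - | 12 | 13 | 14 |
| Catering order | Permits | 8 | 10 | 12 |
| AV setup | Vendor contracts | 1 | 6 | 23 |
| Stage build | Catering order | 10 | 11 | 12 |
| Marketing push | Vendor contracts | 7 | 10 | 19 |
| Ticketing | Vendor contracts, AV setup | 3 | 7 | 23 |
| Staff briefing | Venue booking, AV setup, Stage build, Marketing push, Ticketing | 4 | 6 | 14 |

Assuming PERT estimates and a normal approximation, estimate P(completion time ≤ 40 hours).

te_Venue booking = (10 + 4·13 + 22)/6 = 84/6 = 14; σ²_Venue booking = ((22−10)/6)² = 4.000
te_Vendor contracts = (1 + 4·4 + 13)/6 = 30/6 = 5; σ²_Vendor contracts = ((13−1)/6)² = 4.000
te_Permits = (12 + 4·13 + 14)/6 = 78/6 = 13; σ²_Permits = ((14−12)/6)² = 0.111
te_Catering order = (8 + 4·10 + 12)/6 = 60/6 = 10; σ²_Catering order = ((12−8)/6)² = 0.444
te_AV setup = (1 + 4·6 + 23)/6 = 48/6 = 8; σ²_AV setup = ((23−1)/6)² = 13.444
te_Stage build = (10 + 4·11 + 12)/6 = 66/6 = 11; σ²_Stage build = ((12−10)/6)² = 0.111
te_Marketing push = (7 + 4·10 + 19)/6 = 66/6 = 11; σ²_Marketing push = ((19−7)/6)² = 4.000
te_Ticketing = (3 + 4·7 + 23)/6 = 54/6 = 9; σ²_Ticketing = ((23−3)/6)² = 11.111
te_Staff briefing = (4 + 4·6 + 14)/6 = 42/6 = 7; σ²_Staff briefing = ((14−4)/6)² = 2.778

Forward pass:
ES_Venue booking = 0; EF_Venue booking = 14
ES_Vendor contracts = 0; EF_Vendor contracts = 5
ES_Permits = 0; EF_Permits = 13
ES_Catering order = 13; EF_Catering order = 13+10 = 23
ES_AV setup = 5; EF_AV setup = 5+8 = 13
ES_Stage build = 23; EF_Stage build = 23+11 = 34
ES_Marketing push = 5; EF_Marketing push = 5+11 = 16
ES_Ticketing = max(EF_Vendor contracts=5, EF_AV setup=13) = 13; EF_Ticketing = 13+9 = 22
ES_Staff briefing = max(EF_Venue booking=14, EF_AV setup=13, EF_Stage build=34, EF_Marketing push=16, EF_Ticketing=22) = 34; EF_Staff briefing = 34+7 = 41
Expected project duration μ = 41 hours. Critical path: Permits → Catering order → Stage build → Staff briefing.

Variance along critical path = 0.111 + 0.444 + 0.111 + 2.778 = 3.444; σ = √3.444 = 1.856 hours.
Z = (40 − 41) / 1.856 = -0.539
P(T ≤ 40) = Φ(-0.539) ≈ 0.295

0.295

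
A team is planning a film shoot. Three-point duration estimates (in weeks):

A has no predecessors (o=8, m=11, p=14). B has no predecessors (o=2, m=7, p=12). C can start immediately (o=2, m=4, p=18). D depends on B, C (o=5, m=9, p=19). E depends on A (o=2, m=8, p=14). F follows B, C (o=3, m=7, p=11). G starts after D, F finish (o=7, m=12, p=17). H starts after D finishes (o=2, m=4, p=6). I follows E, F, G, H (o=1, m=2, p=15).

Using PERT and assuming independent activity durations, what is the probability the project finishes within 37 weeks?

0.838

te_A = (8 + 4·11 + 14)/6 = 66/6 = 11; σ²_A = ((14−8)/6)² = 1.000
te_B = (2 + 4·7 + 12)/6 = 42/6 = 7; σ²_B = ((12−2)/6)² = 2.778
te_C = (2 + 4·4 + 18)/6 = 36/6 = 6; σ²_C = ((18−2)/6)² = 7.111
te_D = (5 + 4·9 + 19)/6 = 60/6 = 10; σ²_D = ((19−5)/6)² = 5.444
te_E = (2 + 4·8 + 14)/6 = 48/6 = 8; σ²_E = ((14−2)/6)² = 4.000
te_F = (3 + 4·7 + 11)/6 = 42/6 = 7; σ²_F = ((11−3)/6)² = 1.778
te_G = (7 + 4·12 + 17)/6 = 72/6 = 12; σ²_G = ((17−7)/6)² = 2.778
te_H = (2 + 4·4 + 6)/6 = 24/6 = 4; σ²_H = ((6−2)/6)² = 0.444
te_I = (1 + 4·2 + 15)/6 = 24/6 = 4; σ²_I = ((15−1)/6)² = 5.444

Forward pass:
ES_A = 0; EF_A = 11
ES_B = 0; EF_B = 7
ES_C = 0; EF_C = 6
ES_D = max(EF_B=7, EF_C=6) = 7; EF_D = 7+10 = 17
ES_E = 11; EF_E = 11+8 = 19
ES_F = max(EF_B=7, EF_C=6) = 7; EF_F = 7+7 = 14
ES_G = max(EF_D=17, EF_F=14) = 17; EF_G = 17+12 = 29
ES_H = 17; EF_H = 17+4 = 21
ES_I = max(EF_E=19, EF_F=14, EF_G=29, EF_H=21) = 29; EF_I = 29+4 = 33
Expected project duration μ = 33 weeks. Critical path: B → D → G → I.

Variance along critical path = 2.778 + 5.444 + 2.778 + 5.444 = 16.444; σ = √16.444 = 4.055 weeks.
Z = (37 − 33) / 4.055 = 0.986
P(T ≤ 37) = Φ(0.986) ≈ 0.838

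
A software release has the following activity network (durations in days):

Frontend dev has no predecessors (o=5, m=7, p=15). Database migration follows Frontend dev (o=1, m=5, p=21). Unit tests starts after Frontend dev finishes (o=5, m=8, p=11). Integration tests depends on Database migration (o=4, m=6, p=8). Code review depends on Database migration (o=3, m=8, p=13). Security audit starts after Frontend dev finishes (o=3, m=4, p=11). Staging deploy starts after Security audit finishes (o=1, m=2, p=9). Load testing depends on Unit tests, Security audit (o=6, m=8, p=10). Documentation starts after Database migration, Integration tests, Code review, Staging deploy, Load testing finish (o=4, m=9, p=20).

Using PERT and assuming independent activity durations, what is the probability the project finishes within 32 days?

0.276

te_Frontend dev = (5 + 4·7 + 15)/6 = 48/6 = 8; σ²_Frontend dev = ((15−5)/6)² = 2.778
te_Database migration = (1 + 4·5 + 21)/6 = 42/6 = 7; σ²_Database migration = ((21−1)/6)² = 11.111
te_Unit tests = (5 + 4·8 + 11)/6 = 48/6 = 8; σ²_Unit tests = ((11−5)/6)² = 1.000
te_Integration tests = (4 + 4·6 + 8)/6 = 36/6 = 6; σ²_Integration tests = ((8−4)/6)² = 0.444
te_Code review = (3 + 4·8 + 13)/6 = 48/6 = 8; σ²_Code review = ((13−3)/6)² = 2.778
te_Security audit = (3 + 4·4 + 11)/6 = 30/6 = 5; σ²_Security audit = ((11−3)/6)² = 1.778
te_Staging deploy = (1 + 4·2 + 9)/6 = 18/6 = 3; σ²_Staging deploy = ((9−1)/6)² = 1.778
te_Load testing = (6 + 4·8 + 10)/6 = 48/6 = 8; σ²_Load testing = ((10−6)/6)² = 0.444
te_Documentation = (4 + 4·9 + 20)/6 = 60/6 = 10; σ²_Documentation = ((20−4)/6)² = 7.111

Forward pass:
ES_Frontend dev = 0; EF_Frontend dev = 8
ES_Database migration = 8; EF_Database migration = 8+7 = 15
ES_Unit tests = 8; EF_Unit tests = 8+8 = 16
ES_Integration tests = 15; EF_Integration tests = 15+6 = 21
ES_Code review = 15; EF_Code review = 15+8 = 23
ES_Security audit = 8; EF_Security audit = 8+5 = 13
ES_Staging deploy = 13; EF_Staging deploy = 13+3 = 16
ES_Load testing = max(EF_Unit tests=16, EF_Security audit=13) = 16; EF_Load testing = 16+8 = 24
ES_Documentation = max(EF_Database migration=15, EF_Integration tests=21, EF_Code review=23, EF_Staging deploy=16, EF_Load testing=24) = 24; EF_Documentation = 24+10 = 34
Expected project duration μ = 34 days. Critical path: Frontend dev → Unit tests → Load testing → Documentation.

Variance along critical path = 2.778 + 1.000 + 0.444 + 7.111 = 11.333; σ = √11.333 = 3.367 days.
Z = (32 − 34) / 3.367 = -0.594
P(T ≤ 32) = Φ(-0.594) ≈ 0.276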